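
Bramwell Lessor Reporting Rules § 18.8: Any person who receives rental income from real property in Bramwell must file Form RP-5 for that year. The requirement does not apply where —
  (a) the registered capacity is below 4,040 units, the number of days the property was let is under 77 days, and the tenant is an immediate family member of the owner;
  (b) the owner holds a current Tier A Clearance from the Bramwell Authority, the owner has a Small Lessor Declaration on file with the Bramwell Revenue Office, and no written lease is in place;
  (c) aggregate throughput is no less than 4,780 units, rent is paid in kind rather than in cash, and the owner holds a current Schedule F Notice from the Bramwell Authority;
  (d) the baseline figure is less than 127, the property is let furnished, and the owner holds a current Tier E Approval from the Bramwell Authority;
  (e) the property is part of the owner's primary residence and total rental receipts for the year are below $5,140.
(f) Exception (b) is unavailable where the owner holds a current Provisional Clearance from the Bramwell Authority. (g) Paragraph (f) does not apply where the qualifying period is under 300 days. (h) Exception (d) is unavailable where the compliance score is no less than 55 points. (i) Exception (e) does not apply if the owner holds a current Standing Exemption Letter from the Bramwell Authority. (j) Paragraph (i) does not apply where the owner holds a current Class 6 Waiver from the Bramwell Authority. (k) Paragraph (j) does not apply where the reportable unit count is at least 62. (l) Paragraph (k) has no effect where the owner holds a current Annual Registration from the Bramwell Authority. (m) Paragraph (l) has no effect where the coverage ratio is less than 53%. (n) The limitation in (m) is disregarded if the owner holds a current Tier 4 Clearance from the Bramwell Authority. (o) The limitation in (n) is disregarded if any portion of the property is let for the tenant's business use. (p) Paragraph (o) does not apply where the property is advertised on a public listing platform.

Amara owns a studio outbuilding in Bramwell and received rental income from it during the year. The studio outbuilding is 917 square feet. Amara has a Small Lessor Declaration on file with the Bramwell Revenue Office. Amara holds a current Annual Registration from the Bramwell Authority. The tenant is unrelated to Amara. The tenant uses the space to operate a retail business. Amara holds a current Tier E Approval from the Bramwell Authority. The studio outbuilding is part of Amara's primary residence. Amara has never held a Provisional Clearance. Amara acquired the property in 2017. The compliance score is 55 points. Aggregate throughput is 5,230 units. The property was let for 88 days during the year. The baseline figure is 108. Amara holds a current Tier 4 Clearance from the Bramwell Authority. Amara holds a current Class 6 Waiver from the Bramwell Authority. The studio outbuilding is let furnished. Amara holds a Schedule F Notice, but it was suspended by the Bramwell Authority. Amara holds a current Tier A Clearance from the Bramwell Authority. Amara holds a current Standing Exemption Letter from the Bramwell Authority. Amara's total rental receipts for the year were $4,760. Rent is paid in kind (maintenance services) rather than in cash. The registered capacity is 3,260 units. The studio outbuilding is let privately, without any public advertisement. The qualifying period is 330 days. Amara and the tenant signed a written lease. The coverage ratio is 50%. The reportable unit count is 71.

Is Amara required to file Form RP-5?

Exception (a) fails — the number of days the property was let is 88 days, not under 77 days.
Exception (b) fails — a written lease is in place.
Exception (c) does not apply: the Schedule F Notice is not current.
Exception (d)'s conditions are all satisfied: the baseline figure is 108, less than the 127 limit; the property is let furnished; a current Tier E Approval is held. But applying paragraph (h): (h) operates against (d): the compliance score is 55 points, meeting the 55 points threshold. So (d) is unavailable.
Exception (e): the studio outbuilding is part of the primary residence; total rental receipts for the year are $4,760, below the $5,140 limit — every condition holds. Turning to paragraphs (i)–(p): (i) operates against (e): a current Standing Exemption Letter is held. (j) is engaged (a current Class 6 Waiver is held), but is overridden by (k): (k) operates against (j): the reportable unit count is 71, meeting the 62 threshold. (l) would limit (k) — a current Annual Registration is held — but (m) sets (l) aside: (m) operates against (l): the coverage ratio is 50%, less than the 53% limit. (n) would limit (m) — a current Tier 4 Clearance is held — but (o) sets (n) aside: (o) operates against (n): the space is let for business use. (p) is not engaged (the property is let privately without advertisement), so (o) stands. So (e) is unavailable.
No exception displaces § 18.8.

Yes — Amara must file Form RP-5.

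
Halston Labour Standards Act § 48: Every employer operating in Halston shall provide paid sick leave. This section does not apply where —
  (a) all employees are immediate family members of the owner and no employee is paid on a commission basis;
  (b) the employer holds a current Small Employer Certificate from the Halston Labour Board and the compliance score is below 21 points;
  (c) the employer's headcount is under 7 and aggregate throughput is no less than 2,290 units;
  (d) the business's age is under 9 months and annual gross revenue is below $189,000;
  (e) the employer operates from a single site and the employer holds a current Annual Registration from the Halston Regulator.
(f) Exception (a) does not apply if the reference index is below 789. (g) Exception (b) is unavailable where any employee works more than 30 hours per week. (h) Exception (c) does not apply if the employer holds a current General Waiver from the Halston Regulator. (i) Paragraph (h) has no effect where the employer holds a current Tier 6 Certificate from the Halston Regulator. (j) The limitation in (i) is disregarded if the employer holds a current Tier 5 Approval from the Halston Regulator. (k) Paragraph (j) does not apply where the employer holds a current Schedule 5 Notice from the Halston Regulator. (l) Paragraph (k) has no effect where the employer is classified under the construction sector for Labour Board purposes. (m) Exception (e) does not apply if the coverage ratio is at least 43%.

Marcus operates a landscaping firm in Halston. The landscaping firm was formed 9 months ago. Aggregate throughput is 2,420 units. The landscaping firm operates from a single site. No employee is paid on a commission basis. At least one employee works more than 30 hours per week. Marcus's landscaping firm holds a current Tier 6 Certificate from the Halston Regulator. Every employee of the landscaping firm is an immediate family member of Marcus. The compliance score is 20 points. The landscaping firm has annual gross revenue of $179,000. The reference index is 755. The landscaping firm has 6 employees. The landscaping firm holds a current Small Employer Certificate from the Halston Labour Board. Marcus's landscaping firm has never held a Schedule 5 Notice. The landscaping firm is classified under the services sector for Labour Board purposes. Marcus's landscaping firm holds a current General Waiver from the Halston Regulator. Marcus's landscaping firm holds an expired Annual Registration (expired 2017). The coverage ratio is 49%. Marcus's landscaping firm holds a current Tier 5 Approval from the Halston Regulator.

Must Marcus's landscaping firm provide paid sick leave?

Exception (a) is satisfied on its face — every employee is an immediate family member; no employee is paid on commission. But applying paragraph (f): (f) operates against (a): the reference index is 755, below the 789 limit. Exception (a) does not apply.
Exception (b): a current Small Employer Certificate is held; the compliance score is 20 points, below the 21 points limit — every condition holds. But applying paragraph (g): (g) operates — at least one employee exceeds 30 hours/week. So (b) is unavailable.
Exception (c) is satisfied on its face — the employer's headcount is 6, under the 7 limit; aggregate throughput is 2,420 units, meeting the 2,290 units threshold. But: (h) applies — a current General Waiver is held. (i) would limit (h) — a current Tier 6 Certificate is held — but (j) sets (i) aside: (j) applies — a current Tier 5 Approval is held. (k) does not operate here (no current Schedule 5 Notice is held), so (j) stands. So (c) is unavailable.
Exception (d) does not apply: the business's age is 9 months, not under 9 months.
Exception (e) does not apply: the Annual Registration is not current.
Every exception is unavailable, so the rule governs.

Yes — Marcus's landscaping firm must provide paid sick leave.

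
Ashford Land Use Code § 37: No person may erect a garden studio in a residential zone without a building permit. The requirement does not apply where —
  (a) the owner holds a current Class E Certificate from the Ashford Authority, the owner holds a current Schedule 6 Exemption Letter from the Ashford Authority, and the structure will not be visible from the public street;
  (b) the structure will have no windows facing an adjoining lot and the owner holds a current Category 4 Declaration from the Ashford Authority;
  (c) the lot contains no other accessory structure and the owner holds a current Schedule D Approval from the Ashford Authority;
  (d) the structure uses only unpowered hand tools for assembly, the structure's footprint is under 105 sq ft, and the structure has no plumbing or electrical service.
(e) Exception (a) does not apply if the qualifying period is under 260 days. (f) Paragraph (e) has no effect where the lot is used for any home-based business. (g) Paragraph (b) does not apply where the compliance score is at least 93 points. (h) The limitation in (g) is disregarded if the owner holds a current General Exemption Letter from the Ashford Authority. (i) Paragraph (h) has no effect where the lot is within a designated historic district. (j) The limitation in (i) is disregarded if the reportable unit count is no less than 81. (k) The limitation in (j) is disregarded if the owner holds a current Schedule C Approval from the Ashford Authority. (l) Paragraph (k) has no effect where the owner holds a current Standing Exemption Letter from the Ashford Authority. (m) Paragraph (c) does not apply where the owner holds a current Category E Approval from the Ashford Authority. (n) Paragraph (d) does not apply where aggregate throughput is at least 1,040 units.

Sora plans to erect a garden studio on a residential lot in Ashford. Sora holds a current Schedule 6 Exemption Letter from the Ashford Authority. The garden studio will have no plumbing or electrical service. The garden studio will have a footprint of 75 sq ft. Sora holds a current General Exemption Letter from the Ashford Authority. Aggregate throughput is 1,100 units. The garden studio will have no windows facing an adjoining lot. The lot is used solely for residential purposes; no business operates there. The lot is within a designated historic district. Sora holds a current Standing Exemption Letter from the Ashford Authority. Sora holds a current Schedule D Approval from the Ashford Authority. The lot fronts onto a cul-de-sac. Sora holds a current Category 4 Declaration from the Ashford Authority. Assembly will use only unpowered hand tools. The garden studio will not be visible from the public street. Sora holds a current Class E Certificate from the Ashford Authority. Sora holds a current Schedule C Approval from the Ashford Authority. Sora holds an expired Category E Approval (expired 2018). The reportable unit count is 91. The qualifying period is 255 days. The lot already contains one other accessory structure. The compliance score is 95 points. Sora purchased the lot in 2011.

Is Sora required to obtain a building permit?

No — exception (b) applies; Sora does not need a building permit.

Exception (a): a current Class E Certificate is held; a current Schedule 6 Exemption Letter is held; the structure will not be visible from the street — every condition holds. However, paragraphs (e)–(f) must be considered: (e) operates against (a): the qualifying period is 255 days, under the 260 days limit. (f) does not operate here (the lot is solely residential), so (e) stands. Exception (a) does not apply.
Exception (b) is satisfied on its face — no windows face an adjoining lot; a current Category 4 Declaration is held. Applying paragraphs (g)–(l): (g) would limit (b) — the compliance score is 95 points, meeting the 93 points threshold — but (h) sets (g) aside: (h) operates — a current General Exemption Letter is held. (i) applies (the lot is in a historic district), but yields to (j): (j) is engaged — the reportable unit count is 91, meeting the 81 threshold. (k) would limit (j) — a current Schedule C Approval is held — but (l) sets (k) aside: (l) operates against (k): a current Standing Exemption Letter is held. So (b) applies.
Exception (c) requires that the lot contains no other accessory structure; but the lot already has another accessory structure, so (c) is unavailable.
All of (d)'s requirements are met (assembly uses only hand tools; the structure's footprint is 75 sq ft, under the 105 sq ft limit; there is no plumbing or electrical service). However, paragraph (n) must be considered: (n) is triggered — aggregate throughput is 1,100 units, meeting the 1,040 units threshold. Exception (d) does not apply.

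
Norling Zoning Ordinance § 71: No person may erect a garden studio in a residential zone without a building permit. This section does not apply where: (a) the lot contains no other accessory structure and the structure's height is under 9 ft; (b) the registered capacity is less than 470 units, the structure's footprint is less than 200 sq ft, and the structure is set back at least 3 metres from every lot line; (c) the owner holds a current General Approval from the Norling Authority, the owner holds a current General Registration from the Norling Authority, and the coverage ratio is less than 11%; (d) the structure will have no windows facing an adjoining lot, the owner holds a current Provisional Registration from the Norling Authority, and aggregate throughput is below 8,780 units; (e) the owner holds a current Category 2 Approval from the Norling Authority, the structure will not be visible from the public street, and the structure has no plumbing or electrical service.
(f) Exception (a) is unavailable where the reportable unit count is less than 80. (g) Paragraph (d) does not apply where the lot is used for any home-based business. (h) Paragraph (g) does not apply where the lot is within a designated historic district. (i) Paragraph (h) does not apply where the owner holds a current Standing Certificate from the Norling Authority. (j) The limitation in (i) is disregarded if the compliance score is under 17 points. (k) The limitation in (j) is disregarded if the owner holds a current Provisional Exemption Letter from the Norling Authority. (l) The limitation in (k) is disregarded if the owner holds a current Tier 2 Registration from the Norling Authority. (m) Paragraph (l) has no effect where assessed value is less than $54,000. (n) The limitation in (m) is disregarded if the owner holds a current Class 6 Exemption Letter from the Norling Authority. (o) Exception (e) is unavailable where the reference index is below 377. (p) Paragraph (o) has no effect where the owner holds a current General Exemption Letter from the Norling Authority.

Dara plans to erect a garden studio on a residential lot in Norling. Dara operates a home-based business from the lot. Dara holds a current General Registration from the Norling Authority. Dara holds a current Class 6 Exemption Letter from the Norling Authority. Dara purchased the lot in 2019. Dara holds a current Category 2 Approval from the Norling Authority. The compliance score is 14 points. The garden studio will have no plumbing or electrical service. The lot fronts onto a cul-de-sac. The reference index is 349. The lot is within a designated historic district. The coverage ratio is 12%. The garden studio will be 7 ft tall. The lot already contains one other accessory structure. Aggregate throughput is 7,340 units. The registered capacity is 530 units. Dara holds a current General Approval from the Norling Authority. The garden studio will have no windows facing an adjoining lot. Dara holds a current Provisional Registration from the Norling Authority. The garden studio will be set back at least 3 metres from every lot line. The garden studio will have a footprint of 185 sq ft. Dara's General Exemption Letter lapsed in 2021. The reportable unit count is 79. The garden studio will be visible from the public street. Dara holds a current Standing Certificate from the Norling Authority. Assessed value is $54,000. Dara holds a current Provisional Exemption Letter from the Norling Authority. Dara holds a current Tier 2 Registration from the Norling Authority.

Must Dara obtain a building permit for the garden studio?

No — exception (d) applies; Dara does not need a building permit.

Exception (a) fails — the lot already has another accessory structure.
Exception (b) does not apply: the registered capacity is 530 units, not less than 470 units.
Exception (c) fails — the coverage ratio is 12%, not less than 11%.
All of (d)'s requirements are met (no windows face an adjoining lot; a current Provisional Registration is held; aggregate throughput is 7,340 units, below the 8,780 units limit). As to paragraphs (g)–(n): (g) would limit (d) — a home-based business operates on the lot — but (h) sets (g) aside: (h) applies — the lot is in a historic district. (i) would limit (h) — a current Standing Certificate is held — but (j) sets (i) aside: (j) operates against (i): the compliance score is 14 points, under the 17 points limit. (k) would limit (j) — a current Provisional Exemption Letter is held — but (l) sets (k) aside: (l) applies — a current Tier 2 Registration is held. (m) is not engaged (assessed value is $54,000, not less than $54,000), so (l) stands. (d) remains available.
Exception (e) requires that the structure will not be visible from the public street; but the structure will be visible from the street, so (e) is unavailable.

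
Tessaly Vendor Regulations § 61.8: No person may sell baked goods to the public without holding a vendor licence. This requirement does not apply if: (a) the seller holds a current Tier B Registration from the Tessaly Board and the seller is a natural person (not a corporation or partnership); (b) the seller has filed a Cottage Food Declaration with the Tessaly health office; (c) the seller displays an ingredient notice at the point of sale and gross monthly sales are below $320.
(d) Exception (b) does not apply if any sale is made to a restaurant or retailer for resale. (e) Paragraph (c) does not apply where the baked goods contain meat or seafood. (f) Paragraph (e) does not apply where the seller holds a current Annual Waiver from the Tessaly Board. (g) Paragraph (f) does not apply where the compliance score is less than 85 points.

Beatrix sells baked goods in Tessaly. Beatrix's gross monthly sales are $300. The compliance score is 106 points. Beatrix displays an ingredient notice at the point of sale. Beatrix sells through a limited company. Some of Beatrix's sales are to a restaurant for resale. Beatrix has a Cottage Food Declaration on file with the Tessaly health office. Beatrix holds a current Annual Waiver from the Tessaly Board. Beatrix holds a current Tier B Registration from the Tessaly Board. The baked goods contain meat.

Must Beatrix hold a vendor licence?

Exception (a) requires that the seller is a natural person (not a corporation or partnership); but the seller operates through a limited company, so (a) is unavailable.
Exception (b): a Cottage Food Declaration is on file — every condition holds. But: (d) operates against (b): some sales are to a restaurant for resale. (b) is therefore removed.
All of (c)'s requirements are met (an ingredient notice is displayed; gross monthly sales are $300, below the $320 limit). Considering the limiting provisions: (e) would limit (c) — the baked goods contain meat — but (f) sets (e) aside: (f) operates against (e): a current Annual Waiver is held. (g) does not operate here (the compliance score is 106 points, not less than 85 points), so (f) stands. So (c) applies.

No — exception (c) applies; Beatrix is not required to hold a vendor licence.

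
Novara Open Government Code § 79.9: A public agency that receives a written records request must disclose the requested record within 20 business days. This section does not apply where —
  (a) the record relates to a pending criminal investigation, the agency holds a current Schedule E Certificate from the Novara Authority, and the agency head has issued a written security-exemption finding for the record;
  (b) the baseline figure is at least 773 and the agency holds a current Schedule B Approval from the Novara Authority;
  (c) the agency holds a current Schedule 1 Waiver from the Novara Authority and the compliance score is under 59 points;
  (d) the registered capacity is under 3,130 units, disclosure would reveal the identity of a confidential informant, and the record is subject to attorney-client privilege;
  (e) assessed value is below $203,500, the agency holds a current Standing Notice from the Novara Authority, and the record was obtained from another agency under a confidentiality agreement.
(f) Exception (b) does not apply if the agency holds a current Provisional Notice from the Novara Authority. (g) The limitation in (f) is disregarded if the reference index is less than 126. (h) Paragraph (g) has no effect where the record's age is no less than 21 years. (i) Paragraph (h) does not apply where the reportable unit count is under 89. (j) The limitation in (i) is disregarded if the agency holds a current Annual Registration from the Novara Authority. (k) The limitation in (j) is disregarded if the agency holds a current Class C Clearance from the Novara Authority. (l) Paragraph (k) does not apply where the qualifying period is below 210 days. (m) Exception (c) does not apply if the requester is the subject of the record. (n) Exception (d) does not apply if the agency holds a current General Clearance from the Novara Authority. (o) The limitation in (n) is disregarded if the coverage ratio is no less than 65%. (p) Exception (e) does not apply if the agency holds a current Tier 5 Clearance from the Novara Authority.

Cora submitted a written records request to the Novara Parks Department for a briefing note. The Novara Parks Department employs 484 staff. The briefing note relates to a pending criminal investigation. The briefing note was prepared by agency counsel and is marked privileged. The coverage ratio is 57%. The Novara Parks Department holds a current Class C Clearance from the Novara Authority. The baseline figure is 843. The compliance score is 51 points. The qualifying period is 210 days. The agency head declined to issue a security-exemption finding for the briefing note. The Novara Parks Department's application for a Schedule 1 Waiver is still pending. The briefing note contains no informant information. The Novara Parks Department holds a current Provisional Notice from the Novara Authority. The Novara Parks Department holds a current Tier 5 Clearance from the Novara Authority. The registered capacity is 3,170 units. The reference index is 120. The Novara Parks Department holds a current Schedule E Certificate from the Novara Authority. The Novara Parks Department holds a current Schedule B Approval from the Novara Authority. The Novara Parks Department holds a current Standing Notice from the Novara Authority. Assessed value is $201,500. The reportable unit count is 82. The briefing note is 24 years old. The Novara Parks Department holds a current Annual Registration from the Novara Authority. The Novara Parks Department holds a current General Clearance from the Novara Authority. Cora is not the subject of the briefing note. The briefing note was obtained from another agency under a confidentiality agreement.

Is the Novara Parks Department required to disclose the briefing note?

Exception (a) does not apply: the agency head declined to issue a security-exemption finding.
Exception (b) is satisfied on its face — the baseline figure is 843, meeting the 773 threshold; a current Schedule B Approval is held. Applying paragraphs (f)–(l): (f) would limit (b) — a current Provisional Notice is held — but (g) sets (f) aside: (g) operates — the reference index is 120, less than the 126 limit. (h) would limit (g) — the record's age is 24 years, meeting the 21 years threshold — but (i) sets (h) aside: (i) operates against (h): the reportable unit count is 82, under the 89 limit. (j) would limit (i) — a current Annual Registration is held — but (k) sets (j) aside: (k) operates against (j): a current Class C Clearance is held. (l) is not triggered (the qualifying period is 210 days, not below 210 days), so (k) stands. (b) remains available.
Exception (c) fails — no current Schedule 1 Waiver is held.
Exception (d) does not apply: the registered capacity is 3,170 units, not under 3,130 units.
All of (e)'s requirements are met (assessed value is $201,500, below the $203,500 limit; a current Standing Notice is held; the briefing note was obtained under a confidentiality agreement). However, paragraph (p) must be considered: (p) operates against (e): a current Tier 5 Clearance is held. So (e) is unavailable.

No — exception (b) applies; the Novara Parks Department is not required to disclose the briefing note.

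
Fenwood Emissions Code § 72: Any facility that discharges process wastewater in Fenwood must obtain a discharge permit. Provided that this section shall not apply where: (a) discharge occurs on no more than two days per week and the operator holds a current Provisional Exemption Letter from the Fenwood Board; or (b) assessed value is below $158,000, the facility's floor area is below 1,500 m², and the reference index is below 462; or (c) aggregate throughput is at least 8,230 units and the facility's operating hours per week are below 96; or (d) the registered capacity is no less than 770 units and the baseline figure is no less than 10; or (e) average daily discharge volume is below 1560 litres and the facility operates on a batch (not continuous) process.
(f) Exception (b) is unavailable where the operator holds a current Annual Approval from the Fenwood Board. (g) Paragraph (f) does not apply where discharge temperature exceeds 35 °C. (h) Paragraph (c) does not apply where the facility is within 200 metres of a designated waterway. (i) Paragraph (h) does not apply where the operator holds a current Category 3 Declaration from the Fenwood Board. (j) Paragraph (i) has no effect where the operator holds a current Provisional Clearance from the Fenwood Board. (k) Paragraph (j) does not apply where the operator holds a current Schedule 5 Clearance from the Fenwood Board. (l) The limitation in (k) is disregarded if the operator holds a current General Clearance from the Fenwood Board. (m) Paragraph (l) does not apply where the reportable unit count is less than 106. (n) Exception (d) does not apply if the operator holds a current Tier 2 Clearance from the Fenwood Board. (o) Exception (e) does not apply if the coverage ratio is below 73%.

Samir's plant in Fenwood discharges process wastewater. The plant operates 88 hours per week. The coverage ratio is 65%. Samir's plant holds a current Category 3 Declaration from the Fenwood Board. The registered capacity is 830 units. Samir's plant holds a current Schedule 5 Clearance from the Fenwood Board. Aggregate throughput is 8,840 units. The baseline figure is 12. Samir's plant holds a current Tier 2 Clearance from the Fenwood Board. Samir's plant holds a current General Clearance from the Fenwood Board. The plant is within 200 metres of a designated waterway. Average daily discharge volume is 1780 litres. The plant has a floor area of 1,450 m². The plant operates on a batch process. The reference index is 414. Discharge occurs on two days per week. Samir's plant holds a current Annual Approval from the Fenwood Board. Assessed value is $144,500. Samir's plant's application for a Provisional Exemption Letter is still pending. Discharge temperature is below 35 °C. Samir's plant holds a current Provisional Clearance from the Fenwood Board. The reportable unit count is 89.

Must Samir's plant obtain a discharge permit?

No — exception (c) applies; Samir's plant is not required to obtain a discharge permit.

Exception (a) requires that the operator holds a current Provisional Exemption Letter from the Fenwood Board; but there is no Provisional Exemption Letter in force, so (a) is unavailable.
Exception (b): assessed value is $144,500, below the $158,000 limit; the facility's floor area is 1,450 m², below the 1,500 m² limit; the reference index is 414, below the 462 limit — every condition holds. Turning to paragraphs (f)–(g): (f) operates against (b): a current Annual Approval is held. (g) is inapplicable (discharge temperature is below 35 °C), so (f) stands. Exception (b) does not apply.
Exception (c): aggregate throughput is 8,840 units, meeting the 8,230 units threshold; the facility's operating hours per week are 88, below the 96 limit — every condition holds. Considering the limiting provisions: (h) would limit (c) — the plant is within 200 m of a designated waterway — but (i) sets (h) aside: (i) operates against (h): a current Category 3 Declaration is held. (j) is engaged (a current Provisional Clearance is held), but is displaced by (k): (k) operates against (j): a current Schedule 5 Clearance is held. (l) applies (a current General Clearance is held), but is itself disapplied by (m): (m) operates against (l): the reportable unit count is 89, less than the 106 limit. So (c) applies.
Exception (d)'s conditions are all satisfied: the registered capacity is 830 units, meeting the 770 units threshold; the baseline figure is 12, meeting the 10 threshold. Turning to paragraph (n): (n) applies — a current Tier 2 Clearance is held. Exception (d) does not apply.
Exception (e) does not apply: average daily discharge volume is 1780 litres, not below 1560 litres.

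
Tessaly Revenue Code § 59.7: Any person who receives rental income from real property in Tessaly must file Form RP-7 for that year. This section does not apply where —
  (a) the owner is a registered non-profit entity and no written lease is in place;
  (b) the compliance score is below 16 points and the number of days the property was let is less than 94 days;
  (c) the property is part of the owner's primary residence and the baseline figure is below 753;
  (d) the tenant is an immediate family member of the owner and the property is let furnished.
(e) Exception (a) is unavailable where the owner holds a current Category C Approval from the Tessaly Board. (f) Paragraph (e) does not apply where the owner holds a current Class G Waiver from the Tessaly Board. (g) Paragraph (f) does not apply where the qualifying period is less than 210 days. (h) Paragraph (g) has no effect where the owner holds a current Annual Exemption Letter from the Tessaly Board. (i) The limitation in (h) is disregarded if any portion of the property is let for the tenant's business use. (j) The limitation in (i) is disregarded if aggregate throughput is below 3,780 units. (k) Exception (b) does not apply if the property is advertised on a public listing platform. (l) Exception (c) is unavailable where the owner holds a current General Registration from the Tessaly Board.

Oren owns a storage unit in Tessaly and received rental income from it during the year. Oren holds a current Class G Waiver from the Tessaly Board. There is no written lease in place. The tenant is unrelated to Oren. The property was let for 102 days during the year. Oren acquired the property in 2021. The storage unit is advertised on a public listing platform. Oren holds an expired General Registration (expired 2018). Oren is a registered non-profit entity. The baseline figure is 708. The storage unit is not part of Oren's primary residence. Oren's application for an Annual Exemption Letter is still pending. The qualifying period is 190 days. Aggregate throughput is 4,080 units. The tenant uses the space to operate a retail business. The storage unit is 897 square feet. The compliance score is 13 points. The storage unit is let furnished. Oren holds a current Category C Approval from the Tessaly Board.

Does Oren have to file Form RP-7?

Yes — Oren must file Form RP-7.

Exception (a): Oren is a registered non-profit; there is no written lease — every condition holds. But applying paragraphs (e)–(j): (e) operates against (a): a current Category C Approval is held. (f) is triggered (a current Class G Waiver is held), but is itself disapplied by (g): (g) operates — the qualifying period is 190 days, less than the 210 days limit. (h), which would lift (g), is not engaged — there is no Annual Exemption Letter in force. So (a) is unavailable.
Exception (b) does not apply: the number of days the property was let is 102 days, not less than 94 days.
Exception (c) requires that the property is part of the owner's primary residence; but the storage unit is not part of the primary residence, so (c) is unavailable.
Exception (d) does not apply: the tenant is unrelated to the owner.
None of the exceptions is available; § 59.7 applies in full.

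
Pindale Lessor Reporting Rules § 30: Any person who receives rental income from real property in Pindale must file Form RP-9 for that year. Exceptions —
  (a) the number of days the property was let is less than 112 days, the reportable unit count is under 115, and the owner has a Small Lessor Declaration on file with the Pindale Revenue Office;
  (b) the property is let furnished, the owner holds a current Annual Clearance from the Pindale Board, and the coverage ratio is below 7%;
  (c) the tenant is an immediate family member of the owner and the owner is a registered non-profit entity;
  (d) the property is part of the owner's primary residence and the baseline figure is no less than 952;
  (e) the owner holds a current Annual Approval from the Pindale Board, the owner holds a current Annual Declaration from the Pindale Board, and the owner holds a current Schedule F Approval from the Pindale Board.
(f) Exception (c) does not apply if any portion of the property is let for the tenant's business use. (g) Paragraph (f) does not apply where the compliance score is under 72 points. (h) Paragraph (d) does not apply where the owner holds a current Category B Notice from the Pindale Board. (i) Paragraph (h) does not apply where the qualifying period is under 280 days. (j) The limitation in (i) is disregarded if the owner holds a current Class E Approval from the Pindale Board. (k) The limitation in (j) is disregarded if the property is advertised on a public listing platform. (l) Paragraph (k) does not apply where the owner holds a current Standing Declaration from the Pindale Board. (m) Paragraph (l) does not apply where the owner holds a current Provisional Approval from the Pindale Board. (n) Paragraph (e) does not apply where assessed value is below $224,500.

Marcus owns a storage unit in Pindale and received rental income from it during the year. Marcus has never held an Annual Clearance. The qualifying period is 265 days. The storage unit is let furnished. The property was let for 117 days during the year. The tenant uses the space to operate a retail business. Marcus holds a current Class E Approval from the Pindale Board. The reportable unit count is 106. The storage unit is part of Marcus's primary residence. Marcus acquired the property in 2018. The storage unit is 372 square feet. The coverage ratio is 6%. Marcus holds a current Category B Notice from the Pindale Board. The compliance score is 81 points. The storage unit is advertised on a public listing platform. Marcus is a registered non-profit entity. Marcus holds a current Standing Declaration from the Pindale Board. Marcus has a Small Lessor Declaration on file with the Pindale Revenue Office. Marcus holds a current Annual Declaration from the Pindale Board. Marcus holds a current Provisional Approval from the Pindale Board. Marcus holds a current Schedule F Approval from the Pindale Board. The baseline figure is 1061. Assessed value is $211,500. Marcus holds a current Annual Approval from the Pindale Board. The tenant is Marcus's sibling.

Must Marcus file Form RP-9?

No — exception (d) applies; Marcus is not required to file Form RP-9.

Exception (a) does not apply: the number of days the property was let is 117 days, not less than 112 days.
Exception (b) fails — no current Annual Clearance is held.
All of (c)'s requirements are met (the tenant is an immediate family member; Marcus is a registered non-profit). But applying paragraphs (f)–(g): (f) is triggered — the space is let for business use. (g), which would lift (f), is not triggered — the compliance score is 81 points, not under 72 points. Exception (c) does not apply.
Exception (d)'s conditions are all satisfied: the storage unit is part of the primary residence; the baseline figure is 1,061, meeting the 952 threshold. Under paragraphs (h)–(m): (h) applies (a current Category B Notice is held), but is displaced by (i): (i) operates — the qualifying period is 265 days, under the 280 days limit. (j) applies (a current Class E Approval is held), but is set aside by (k): (k) is triggered — the property is publicly advertised. (l) operates (a current Standing Declaration is held), but is displaced by (m): (m) is triggered — a current Provisional Approval is held. So (d) applies.
Exception (e): a current Annual Approval is held; a current Annual Declaration is held; a current Schedule F Approval is held — every condition holds. But: (n) is engaged — assessed value is $211,500, below the $224,500 limit. Exception (e) does not apply.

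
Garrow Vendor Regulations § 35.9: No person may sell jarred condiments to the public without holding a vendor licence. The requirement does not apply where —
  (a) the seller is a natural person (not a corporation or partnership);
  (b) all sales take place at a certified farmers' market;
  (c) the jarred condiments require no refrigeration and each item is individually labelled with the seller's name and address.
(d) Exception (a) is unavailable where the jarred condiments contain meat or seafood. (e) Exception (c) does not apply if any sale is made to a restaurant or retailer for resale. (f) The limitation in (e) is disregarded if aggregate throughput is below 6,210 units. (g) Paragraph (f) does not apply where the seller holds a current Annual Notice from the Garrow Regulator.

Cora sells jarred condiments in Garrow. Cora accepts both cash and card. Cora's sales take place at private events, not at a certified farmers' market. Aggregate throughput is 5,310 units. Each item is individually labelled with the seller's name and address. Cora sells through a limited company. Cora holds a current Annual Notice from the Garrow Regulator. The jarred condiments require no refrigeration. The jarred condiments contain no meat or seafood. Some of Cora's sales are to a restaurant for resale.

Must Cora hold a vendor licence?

Exception (a) does not apply: the seller operates through a limited company.
Exception (b) fails — sales are at private events, not a certified farmers' market.
Exception (c) is satisfied on its face — the jarred condiments are shelf-stable; items are individually labelled. But: (e) is triggered — some sales are to a restaurant for resale. (f) would limit (e) — aggregate throughput is 5,310 units, below the 6,210 units limit — but (g) sets (f) aside: (g) is engaged — a current Annual Notice is held. Exception (c) does not apply.
None of the exceptions is available; § 35.9 applies in full.

Yes — Cora must hold a vendor licence.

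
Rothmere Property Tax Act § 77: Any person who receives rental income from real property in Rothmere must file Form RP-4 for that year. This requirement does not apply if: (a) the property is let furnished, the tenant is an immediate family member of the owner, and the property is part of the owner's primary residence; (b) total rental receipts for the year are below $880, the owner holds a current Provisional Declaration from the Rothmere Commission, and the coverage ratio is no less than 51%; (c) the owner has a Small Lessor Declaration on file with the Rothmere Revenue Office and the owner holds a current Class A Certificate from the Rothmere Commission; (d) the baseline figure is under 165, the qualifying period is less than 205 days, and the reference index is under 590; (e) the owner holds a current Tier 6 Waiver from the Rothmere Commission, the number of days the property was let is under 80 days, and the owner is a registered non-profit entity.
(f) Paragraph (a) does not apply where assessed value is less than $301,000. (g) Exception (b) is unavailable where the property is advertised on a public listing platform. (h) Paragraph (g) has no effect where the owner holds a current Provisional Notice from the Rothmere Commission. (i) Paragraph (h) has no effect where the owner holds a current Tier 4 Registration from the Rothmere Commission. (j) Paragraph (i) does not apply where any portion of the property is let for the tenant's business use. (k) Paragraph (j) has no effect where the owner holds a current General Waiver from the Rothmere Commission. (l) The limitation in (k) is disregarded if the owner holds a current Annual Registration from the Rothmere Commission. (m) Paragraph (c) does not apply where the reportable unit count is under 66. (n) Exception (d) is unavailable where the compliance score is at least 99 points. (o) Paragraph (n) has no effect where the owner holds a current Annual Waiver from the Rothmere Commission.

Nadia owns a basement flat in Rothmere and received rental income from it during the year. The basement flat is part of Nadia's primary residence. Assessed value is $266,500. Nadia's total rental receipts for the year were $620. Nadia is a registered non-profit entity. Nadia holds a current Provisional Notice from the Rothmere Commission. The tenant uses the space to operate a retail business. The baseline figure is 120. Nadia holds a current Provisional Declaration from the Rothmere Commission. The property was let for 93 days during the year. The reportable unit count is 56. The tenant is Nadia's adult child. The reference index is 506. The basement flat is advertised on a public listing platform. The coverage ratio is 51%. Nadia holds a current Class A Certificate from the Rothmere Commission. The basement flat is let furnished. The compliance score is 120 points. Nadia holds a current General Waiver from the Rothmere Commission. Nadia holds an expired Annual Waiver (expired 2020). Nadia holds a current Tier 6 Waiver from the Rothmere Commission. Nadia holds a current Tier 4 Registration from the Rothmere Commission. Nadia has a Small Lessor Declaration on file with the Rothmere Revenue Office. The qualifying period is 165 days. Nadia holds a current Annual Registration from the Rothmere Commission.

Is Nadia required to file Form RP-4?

No — exception (b) applies; Nadia is not required to file Form RP-4.

All of (a)'s requirements are met (the property is let furnished; the tenant is an immediate family member; the basement flat is part of the primary residence). However, paragraph (f) must be considered: (f) operates against (a): assessed value is $266,500, less than the $301,000 limit. So (a) is unavailable.
Exception (b)'s conditions are all satisfied: total rental receipts for the year are $620, below the $880 limit; a current Provisional Declaration is held; the coverage ratio is 51%, meeting the 51% threshold. Applying paragraphs (g)–(l): (g) would limit (b) — the property is publicly advertised — but (h) sets (g) aside: (h) is engaged — a current Provisional Notice is held. (i) applies (a current Tier 4 Registration is held), but is itself disapplied by (j): (j) operates against (i): the space is let for business use. (k) applies (a current General Waiver is held), but is displaced by (l): (l) is triggered — a current Annual Registration is held. (b) remains available.
Exception (c)'s conditions are all satisfied: a Small Lessor Declaration is on file; a current Class A Certificate is held. But applying paragraph (m): (m) operates — the reportable unit count is 56, under the 66 limit. (c) is therefore removed.
All of (d)'s requirements are met (the baseline figure is 120, under the 165 limit; the qualifying period is 165 days, less than the 205 days limit; the reference index is 506, under the 590 limit). But: (n) applies — the compliance score is 120 points, meeting the 99 points threshold. (o) does not operate here (there is no Annual Waiver in force), so (n) stands. (d) is therefore removed.
Exception (e) fails — the number of days the property was let is 93 days, not under 80 days.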